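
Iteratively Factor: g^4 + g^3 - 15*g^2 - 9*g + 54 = (g + 3)*(g^3 - 2*g^2 - 9*g + 18) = (g + 3)^2*(g^2 - 5*g + 6) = (g - 3)*(g + 3)^2*(g - 2)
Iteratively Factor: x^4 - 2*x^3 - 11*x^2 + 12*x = (x + 3)*(x^3 - 5*x^2 + 4*x) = (x - 1)*(x + 3)*(x^2 - 4*x) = (x - 4)*(x - 1)*(x + 3)*(x)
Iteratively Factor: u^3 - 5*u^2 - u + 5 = (u - 1)*(u^2 - 4*u - 5) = (u - 5)*(u - 1)*(u + 1)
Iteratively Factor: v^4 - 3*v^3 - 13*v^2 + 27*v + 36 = (v - 4)*(v^3 + v^2 - 9*v - 9) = (v - 4)*(v + 1)*(v^2 - 9) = (v - 4)*(v + 1)*(v + 3)*(v - 3)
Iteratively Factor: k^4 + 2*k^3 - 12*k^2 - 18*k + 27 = (k + 3)*(k^3 - k^2 - 9*k + 9) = (k + 3)^2*(k^2 - 4*k + 3) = (k - 3)*(k + 3)^2*(k - 1)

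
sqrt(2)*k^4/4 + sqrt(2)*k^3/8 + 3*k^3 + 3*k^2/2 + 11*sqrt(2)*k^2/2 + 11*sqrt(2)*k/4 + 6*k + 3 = (k/2 + sqrt(2))*(k + 1/2)*(k + 3*sqrt(2))*(sqrt(2)*k/2 + 1)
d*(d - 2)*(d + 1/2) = d^3 - 3*d^2/2 - d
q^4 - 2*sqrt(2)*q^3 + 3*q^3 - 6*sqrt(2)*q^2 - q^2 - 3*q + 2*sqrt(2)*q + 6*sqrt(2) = (q - 1)*(q + 1)*(q + 3)*(q - 2*sqrt(2))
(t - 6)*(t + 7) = t^2 + t - 42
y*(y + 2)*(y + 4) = y^3 + 6*y^2 + 8*y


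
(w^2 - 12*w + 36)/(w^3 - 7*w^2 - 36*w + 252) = (w - 6)/(w^2 - w - 42)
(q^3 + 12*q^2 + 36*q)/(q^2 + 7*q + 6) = q*(q + 6)/(q + 1)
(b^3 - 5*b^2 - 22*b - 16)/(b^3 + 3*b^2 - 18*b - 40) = (b^2 - 7*b - 8)/(b^2 + b - 20)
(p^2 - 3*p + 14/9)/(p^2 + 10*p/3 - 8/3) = (p - 7/3)/(p + 4)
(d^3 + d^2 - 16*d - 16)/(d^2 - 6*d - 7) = (d^2 - 16)/(d - 7)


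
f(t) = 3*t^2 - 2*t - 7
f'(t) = 6*t - 2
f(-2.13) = 10.87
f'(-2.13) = -14.78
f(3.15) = 16.47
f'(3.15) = 16.90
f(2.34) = 4.75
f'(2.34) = 12.04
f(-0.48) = -5.35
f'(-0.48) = -4.88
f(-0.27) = -6.24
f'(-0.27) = -3.62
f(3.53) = 23.32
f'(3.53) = 19.18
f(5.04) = 59.12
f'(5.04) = 28.24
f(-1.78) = 6.07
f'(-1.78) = -12.68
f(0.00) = -7.00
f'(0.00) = -2.00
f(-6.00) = 113.00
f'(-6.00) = -38.00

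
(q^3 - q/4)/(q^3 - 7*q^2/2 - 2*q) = (q - 1/2)/(q - 4)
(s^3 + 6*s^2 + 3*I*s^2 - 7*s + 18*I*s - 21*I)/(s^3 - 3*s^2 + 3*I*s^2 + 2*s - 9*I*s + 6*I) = (s + 7)/(s - 2)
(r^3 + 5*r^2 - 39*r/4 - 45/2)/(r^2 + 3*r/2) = r + 7/2 - 15/r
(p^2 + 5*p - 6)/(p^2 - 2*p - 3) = (-p^2 - 5*p + 6)/(-p^2 + 2*p + 3)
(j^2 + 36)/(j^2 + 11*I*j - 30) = (j - 6*I)/(j + 5*I)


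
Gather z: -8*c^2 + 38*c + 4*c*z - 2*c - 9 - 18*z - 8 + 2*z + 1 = -8*c^2 + 36*c + z*(4*c - 16) - 16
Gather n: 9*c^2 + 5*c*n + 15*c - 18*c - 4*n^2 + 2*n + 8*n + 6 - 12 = 9*c^2 - 3*c - 4*n^2 + n*(5*c + 10) - 6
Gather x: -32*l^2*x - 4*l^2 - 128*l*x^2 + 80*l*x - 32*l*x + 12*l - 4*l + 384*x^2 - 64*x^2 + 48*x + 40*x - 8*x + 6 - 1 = -4*l^2 + 8*l + x^2*(320 - 128*l) + x*(-32*l^2 + 48*l + 80) + 5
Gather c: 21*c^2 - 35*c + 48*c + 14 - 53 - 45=21*c^2 + 13*c - 84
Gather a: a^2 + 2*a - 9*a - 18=a^2 - 7*a - 18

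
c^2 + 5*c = c*(c + 5)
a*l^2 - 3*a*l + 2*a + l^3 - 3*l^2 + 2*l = (a + l)*(l - 2)*(l - 1)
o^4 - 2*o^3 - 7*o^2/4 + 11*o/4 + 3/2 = (o - 2)*(o - 3/2)*(o + 1/2)*(o + 1)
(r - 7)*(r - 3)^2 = r^3 - 13*r^2 + 51*r - 63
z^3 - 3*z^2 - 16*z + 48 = (z - 4)*(z - 3)*(z + 4)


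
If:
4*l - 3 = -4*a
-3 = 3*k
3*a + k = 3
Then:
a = 4/3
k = -1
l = -7/12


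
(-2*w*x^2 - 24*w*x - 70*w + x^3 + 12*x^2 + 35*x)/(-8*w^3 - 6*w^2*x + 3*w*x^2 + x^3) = (x^2 + 12*x + 35)/(4*w^2 + 5*w*x + x^2)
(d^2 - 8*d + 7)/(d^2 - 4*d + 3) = (d - 7)/(d - 3)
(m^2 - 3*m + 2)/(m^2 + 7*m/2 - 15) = 2*(m^2 - 3*m + 2)/(2*m^2 + 7*m - 30)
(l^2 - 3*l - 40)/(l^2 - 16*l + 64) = (l + 5)/(l - 8)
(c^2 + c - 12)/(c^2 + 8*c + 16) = (c - 3)/(c + 4)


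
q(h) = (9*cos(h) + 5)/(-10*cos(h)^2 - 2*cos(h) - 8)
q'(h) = (-20*sin(h)*cos(h) - 2*sin(h))*(9*cos(h) + 5)/(-10*cos(h)^2 - 2*cos(h) - 8)^2 - 9*sin(h)/(-10*cos(h)^2 - 2*cos(h) - 8)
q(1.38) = -0.77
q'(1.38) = 0.51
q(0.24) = -0.71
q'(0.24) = -0.08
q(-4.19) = -0.05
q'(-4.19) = 0.86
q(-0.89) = -0.81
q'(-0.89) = 0.16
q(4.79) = -0.69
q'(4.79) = -0.79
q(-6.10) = -0.71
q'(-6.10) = -0.06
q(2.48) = 0.17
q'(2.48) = 0.33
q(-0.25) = -0.71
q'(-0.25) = 0.08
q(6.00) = -0.71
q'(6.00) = 0.09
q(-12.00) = -0.75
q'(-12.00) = -0.16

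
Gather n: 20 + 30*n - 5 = 30*n + 15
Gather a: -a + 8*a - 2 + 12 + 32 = 7*a + 42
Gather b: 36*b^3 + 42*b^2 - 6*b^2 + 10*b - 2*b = 36*b^3 + 36*b^2 + 8*b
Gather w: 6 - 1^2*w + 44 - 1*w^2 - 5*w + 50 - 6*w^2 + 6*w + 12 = 112 - 7*w^2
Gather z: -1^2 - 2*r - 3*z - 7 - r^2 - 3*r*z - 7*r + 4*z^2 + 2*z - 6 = -r^2 - 9*r + 4*z^2 + z*(-3*r - 1) - 14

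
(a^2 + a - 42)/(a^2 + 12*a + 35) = (a - 6)/(a + 5)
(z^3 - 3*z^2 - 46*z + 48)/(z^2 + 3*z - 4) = (z^2 - 2*z - 48)/(z + 4)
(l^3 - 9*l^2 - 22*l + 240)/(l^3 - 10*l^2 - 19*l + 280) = (l - 6)/(l - 7)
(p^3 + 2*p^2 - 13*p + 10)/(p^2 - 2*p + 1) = (p^2 + 3*p - 10)/(p - 1)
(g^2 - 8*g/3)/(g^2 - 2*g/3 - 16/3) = g/(g + 2)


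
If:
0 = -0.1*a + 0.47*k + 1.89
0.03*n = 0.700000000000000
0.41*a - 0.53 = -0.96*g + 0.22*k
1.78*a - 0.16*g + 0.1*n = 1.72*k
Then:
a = -6.31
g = 2.02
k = -5.36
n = 23.33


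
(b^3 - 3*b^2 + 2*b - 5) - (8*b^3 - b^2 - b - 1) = -7*b^3 - 2*b^2 + 3*b - 4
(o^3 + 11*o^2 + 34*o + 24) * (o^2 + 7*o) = o^5 + 18*o^4 + 111*o^3 + 262*o^2 + 168*o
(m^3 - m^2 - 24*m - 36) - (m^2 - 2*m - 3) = m^3 - 2*m^2 - 22*m - 33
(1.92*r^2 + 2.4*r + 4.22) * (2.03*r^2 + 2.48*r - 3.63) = 3.8976*r^4 + 9.6336*r^3 + 7.549*r^2 + 1.7536*r - 15.3186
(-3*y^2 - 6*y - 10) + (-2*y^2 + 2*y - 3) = -5*y^2 - 4*y - 13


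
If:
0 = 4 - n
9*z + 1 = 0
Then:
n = 4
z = -1/9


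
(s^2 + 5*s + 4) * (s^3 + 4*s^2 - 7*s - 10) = s^5 + 9*s^4 + 17*s^3 - 29*s^2 - 78*s - 40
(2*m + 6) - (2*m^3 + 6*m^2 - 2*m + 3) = -2*m^3 - 6*m^2 + 4*m + 3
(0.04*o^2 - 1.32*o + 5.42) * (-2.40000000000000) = -0.096*o^2 + 3.168*o - 13.008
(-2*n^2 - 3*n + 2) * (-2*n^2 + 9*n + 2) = 4*n^4 - 12*n^3 - 35*n^2 + 12*n + 4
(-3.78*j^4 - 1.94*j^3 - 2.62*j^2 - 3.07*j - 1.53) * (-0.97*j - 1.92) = 3.6666*j^5 + 9.1394*j^4 + 6.2662*j^3 + 8.0083*j^2 + 7.3785*j + 2.9376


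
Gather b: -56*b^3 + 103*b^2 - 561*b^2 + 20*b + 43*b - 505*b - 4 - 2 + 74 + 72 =-56*b^3 - 458*b^2 - 442*b + 140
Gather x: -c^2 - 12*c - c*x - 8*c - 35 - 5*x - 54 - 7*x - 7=-c^2 - 20*c + x*(-c - 12) - 96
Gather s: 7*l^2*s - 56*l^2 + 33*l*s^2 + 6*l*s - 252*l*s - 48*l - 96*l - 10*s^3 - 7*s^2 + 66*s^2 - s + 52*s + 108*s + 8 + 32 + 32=-56*l^2 - 144*l - 10*s^3 + s^2*(33*l + 59) + s*(7*l^2 - 246*l + 159) + 72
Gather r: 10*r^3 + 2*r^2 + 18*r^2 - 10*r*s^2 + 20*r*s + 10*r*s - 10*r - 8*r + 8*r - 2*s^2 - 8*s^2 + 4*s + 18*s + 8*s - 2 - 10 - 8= 10*r^3 + 20*r^2 + r*(-10*s^2 + 30*s - 10) - 10*s^2 + 30*s - 20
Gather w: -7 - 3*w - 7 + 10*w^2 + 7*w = 10*w^2 + 4*w - 14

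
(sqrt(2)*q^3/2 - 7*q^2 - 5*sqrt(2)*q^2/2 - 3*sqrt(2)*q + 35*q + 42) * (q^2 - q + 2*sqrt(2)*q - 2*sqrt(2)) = sqrt(2)*q^5/2 - 5*q^4 - 3*sqrt(2)*q^4 - 29*sqrt(2)*q^3/2 + 30*q^3 + 5*q^2 + 87*sqrt(2)*q^2 - 30*q + 14*sqrt(2)*q - 84*sqrt(2)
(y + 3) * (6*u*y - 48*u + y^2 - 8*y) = 6*u*y^2 - 30*u*y - 144*u + y^3 - 5*y^2 - 24*y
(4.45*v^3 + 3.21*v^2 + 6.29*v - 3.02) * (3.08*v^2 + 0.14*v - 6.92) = 13.706*v^5 + 10.5098*v^4 - 10.9714*v^3 - 30.6342*v^2 - 43.9496*v + 20.8984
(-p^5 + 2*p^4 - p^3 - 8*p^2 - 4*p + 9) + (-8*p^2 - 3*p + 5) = -p^5 + 2*p^4 - p^3 - 16*p^2 - 7*p + 14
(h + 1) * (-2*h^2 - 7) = -2*h^3 - 2*h^2 - 7*h - 7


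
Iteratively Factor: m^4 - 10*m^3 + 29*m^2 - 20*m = (m - 4)*(m^3 - 6*m^2 + 5*m) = m*(m - 4)*(m^2 - 6*m + 5) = m*(m - 4)*(m - 1)*(m - 5)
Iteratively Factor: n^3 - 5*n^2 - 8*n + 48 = (n + 3)*(n^2 - 8*n + 16) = (n - 4)*(n + 3)*(n - 4)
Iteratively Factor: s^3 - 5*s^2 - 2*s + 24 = (s + 2)*(s^2 - 7*s + 12) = (s - 4)*(s + 2)*(s - 3)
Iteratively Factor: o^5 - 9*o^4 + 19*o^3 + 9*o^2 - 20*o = (o)*(o^4 - 9*o^3 + 19*o^2 + 9*o - 20) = o*(o - 1)*(o^3 - 8*o^2 + 11*o + 20) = o*(o - 5)*(o - 1)*(o^2 - 3*o - 4) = o*(o - 5)*(o - 4)*(o - 1)*(o + 1)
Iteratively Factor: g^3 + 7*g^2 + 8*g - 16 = (g - 1)*(g^2 + 8*g + 16) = (g - 1)*(g + 4)*(g + 4)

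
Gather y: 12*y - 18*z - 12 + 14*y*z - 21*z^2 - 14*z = y*(14*z + 12) - 21*z^2 - 32*z - 12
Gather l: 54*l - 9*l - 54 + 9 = 45*l - 45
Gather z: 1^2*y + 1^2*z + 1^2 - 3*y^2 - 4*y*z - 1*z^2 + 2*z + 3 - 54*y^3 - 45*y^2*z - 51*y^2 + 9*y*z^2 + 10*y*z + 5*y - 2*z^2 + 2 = -54*y^3 - 54*y^2 + 6*y + z^2*(9*y - 3) + z*(-45*y^2 + 6*y + 3) + 6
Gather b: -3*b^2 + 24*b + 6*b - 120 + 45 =-3*b^2 + 30*b - 75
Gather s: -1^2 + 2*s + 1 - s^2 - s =-s^2 + s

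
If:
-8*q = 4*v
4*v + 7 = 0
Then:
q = 7/8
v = -7/4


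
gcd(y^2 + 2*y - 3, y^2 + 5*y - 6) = y - 1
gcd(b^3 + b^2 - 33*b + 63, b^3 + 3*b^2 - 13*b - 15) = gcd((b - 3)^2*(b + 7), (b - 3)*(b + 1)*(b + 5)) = b - 3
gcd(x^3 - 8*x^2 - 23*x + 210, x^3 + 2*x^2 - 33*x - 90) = x^2 - x - 30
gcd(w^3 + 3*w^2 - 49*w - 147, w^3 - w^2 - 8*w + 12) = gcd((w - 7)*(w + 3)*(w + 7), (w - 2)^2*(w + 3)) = w + 3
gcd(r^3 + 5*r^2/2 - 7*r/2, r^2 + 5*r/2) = r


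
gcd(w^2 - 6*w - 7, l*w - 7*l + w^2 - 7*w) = w - 7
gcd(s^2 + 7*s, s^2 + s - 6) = 1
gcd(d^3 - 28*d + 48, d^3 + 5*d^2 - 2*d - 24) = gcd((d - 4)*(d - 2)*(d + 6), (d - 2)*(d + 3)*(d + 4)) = d - 2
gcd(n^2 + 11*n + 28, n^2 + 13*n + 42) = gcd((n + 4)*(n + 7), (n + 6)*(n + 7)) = n + 7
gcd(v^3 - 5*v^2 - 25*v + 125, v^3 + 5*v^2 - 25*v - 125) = v^2 - 25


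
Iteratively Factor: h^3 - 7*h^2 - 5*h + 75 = (h - 5)*(h^2 - 2*h - 15) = (h - 5)^2*(h + 3)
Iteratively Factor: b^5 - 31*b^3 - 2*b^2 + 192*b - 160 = (b + 4)*(b^4 - 4*b^3 - 15*b^2 + 58*b - 40) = (b - 2)*(b + 4)*(b^3 - 2*b^2 - 19*b + 20) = (b - 2)*(b + 4)^2*(b^2 - 6*b + 5) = (b - 5)*(b - 2)*(b + 4)^2*(b - 1)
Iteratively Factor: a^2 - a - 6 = (a - 3)*(a + 2)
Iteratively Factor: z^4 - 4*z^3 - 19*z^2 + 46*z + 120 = (z - 4)*(z^3 - 19*z - 30) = (z - 5)*(z - 4)*(z^2 + 5*z + 6) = (z - 5)*(z - 4)*(z + 3)*(z + 2)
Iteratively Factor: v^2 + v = (v + 1)*(v)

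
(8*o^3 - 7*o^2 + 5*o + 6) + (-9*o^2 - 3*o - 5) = 8*o^3 - 16*o^2 + 2*o + 1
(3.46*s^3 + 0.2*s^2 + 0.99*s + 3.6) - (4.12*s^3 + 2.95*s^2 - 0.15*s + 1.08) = -0.66*s^3 - 2.75*s^2 + 1.14*s + 2.52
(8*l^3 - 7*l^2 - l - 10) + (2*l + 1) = 8*l^3 - 7*l^2 + l - 9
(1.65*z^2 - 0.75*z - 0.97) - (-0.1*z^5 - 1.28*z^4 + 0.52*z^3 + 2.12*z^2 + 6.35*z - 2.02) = 0.1*z^5 + 1.28*z^4 - 0.52*z^3 - 0.47*z^2 - 7.1*z + 1.05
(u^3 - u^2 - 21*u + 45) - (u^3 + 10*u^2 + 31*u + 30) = -11*u^2 - 52*u + 15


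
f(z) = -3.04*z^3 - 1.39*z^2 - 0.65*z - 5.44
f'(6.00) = -345.65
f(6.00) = -716.02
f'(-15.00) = -2010.95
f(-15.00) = 9951.56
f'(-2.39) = -46.10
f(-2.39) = 29.68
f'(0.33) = -2.56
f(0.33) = -5.92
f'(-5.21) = -233.72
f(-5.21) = 390.14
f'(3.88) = -148.73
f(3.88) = -206.46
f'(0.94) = -11.32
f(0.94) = -9.80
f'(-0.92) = -5.81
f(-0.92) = -3.65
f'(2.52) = -65.57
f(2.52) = -64.55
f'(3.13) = -98.70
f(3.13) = -114.31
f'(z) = -9.12*z^2 - 2.78*z - 0.65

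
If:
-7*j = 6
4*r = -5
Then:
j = -6/7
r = -5/4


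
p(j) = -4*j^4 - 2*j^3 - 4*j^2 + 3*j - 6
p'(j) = -16*j^3 - 6*j^2 - 8*j + 3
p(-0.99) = -14.79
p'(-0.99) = 20.56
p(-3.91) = -894.23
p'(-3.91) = 898.97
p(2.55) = -226.65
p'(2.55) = -321.72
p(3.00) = -411.00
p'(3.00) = -507.00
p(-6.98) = -9036.39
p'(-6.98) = 5207.61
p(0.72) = -7.74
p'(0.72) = -11.84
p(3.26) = -559.81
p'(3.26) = -641.18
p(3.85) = -1046.70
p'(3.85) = -1029.80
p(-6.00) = -4920.00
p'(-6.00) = 3291.00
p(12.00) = -86946.00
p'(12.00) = -28605.00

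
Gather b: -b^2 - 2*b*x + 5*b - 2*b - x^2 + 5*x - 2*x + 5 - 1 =-b^2 + b*(3 - 2*x) - x^2 + 3*x + 4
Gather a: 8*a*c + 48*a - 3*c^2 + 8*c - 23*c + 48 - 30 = a*(8*c + 48) - 3*c^2 - 15*c + 18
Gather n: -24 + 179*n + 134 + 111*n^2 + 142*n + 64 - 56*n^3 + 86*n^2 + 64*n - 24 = -56*n^3 + 197*n^2 + 385*n + 150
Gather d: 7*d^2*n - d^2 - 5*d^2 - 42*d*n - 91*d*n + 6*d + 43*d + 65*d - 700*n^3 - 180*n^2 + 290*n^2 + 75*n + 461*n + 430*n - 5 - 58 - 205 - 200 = d^2*(7*n - 6) + d*(114 - 133*n) - 700*n^3 + 110*n^2 + 966*n - 468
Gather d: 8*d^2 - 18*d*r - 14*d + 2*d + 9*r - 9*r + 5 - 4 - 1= 8*d^2 + d*(-18*r - 12)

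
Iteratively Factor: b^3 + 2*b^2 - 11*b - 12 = (b - 3)*(b^2 + 5*b + 4) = (b - 3)*(b + 4)*(b + 1)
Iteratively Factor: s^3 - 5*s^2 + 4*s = (s - 4)*(s^2 - s) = s*(s - 4)*(s - 1)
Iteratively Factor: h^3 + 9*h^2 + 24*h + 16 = (h + 4)*(h^2 + 5*h + 4) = (h + 4)^2*(h + 1)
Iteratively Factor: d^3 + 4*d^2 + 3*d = (d + 3)*(d^2 + d) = d*(d + 3)*(d + 1)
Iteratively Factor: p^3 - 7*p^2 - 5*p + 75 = (p - 5)*(p^2 - 2*p - 15) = (p - 5)*(p + 3)*(p - 5)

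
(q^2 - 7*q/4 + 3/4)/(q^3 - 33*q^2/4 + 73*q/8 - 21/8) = 2*(q - 1)/(2*q^2 - 15*q + 7)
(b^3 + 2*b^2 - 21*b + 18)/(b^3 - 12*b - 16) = (-b^3 - 2*b^2 + 21*b - 18)/(-b^3 + 12*b + 16)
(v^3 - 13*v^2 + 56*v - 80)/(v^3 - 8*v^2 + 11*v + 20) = (v - 4)/(v + 1)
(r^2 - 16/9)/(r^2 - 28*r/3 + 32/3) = (r + 4/3)/(r - 8)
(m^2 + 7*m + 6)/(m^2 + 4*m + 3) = (m + 6)/(m + 3)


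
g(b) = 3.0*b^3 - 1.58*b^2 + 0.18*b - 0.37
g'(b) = 9.0*b^2 - 3.16*b + 0.18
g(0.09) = -0.36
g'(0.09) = -0.03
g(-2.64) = -67.06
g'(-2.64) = 71.25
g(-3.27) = -122.75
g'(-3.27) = 106.75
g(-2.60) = -64.25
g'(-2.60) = 69.24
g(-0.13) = -0.43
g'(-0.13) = 0.74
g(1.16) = 2.40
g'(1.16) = 8.62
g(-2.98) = -94.33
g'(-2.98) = 89.52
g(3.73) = 134.00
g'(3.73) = 113.61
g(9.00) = 2060.27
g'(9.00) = 700.74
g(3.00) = 66.95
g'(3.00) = 71.70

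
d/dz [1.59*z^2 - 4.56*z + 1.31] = 3.18*z - 4.56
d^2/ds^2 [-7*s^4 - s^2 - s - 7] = -84*s^2 - 2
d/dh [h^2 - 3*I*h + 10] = 2*h - 3*I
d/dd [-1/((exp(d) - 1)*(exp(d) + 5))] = (exp(d) + 2)/(2*(exp(d) + 5)^2*sinh(d/2)^2)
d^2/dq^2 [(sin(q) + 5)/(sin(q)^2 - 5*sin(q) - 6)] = (-sin(q)^4 - 24*sin(q)^3 + 65*sin(q)^2 - 250*sin(q) + 250)/((sin(q) - 6)^3*(sin(q) + 1)^2)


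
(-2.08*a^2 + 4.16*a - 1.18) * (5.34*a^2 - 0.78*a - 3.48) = -11.1072*a^4 + 23.8368*a^3 - 2.3076*a^2 - 13.5564*a + 4.1064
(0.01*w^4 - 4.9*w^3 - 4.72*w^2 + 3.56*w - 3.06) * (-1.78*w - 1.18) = -0.0178*w^5 + 8.7102*w^4 + 14.1836*w^3 - 0.767200000000001*w^2 + 1.246*w + 3.6108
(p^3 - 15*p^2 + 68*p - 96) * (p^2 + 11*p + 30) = p^5 - 4*p^4 - 67*p^3 + 202*p^2 + 984*p - 2880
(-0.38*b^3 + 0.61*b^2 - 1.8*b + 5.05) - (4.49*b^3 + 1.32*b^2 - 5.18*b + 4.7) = -4.87*b^3 - 0.71*b^2 + 3.38*b + 0.35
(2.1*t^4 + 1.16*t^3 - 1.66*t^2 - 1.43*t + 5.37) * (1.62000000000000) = 3.402*t^4 + 1.8792*t^3 - 2.6892*t^2 - 2.3166*t + 8.6994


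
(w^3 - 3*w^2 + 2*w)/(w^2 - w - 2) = w*(w - 1)/(w + 1)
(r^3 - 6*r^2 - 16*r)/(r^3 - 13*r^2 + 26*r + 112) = r/(r - 7)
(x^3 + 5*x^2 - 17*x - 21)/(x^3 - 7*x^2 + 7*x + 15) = (x + 7)/(x - 5)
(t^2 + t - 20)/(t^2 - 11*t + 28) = (t + 5)/(t - 7)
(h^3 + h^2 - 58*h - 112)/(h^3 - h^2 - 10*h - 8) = (h^2 - h - 56)/(h^2 - 3*h - 4)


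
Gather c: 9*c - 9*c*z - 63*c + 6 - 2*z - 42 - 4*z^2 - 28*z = c*(-9*z - 54) - 4*z^2 - 30*z - 36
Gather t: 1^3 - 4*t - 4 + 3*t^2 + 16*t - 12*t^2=-9*t^2 + 12*t - 3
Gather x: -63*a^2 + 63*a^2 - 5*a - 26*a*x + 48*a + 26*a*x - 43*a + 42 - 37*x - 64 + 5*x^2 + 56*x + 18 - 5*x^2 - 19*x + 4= 0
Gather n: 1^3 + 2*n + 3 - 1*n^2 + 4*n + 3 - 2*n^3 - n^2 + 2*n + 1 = -2*n^3 - 2*n^2 + 8*n + 8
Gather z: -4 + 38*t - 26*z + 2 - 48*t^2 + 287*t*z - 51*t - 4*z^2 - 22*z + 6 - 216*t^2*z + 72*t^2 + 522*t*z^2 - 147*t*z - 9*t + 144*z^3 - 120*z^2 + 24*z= 24*t^2 - 22*t + 144*z^3 + z^2*(522*t - 124) + z*(-216*t^2 + 140*t - 24) + 4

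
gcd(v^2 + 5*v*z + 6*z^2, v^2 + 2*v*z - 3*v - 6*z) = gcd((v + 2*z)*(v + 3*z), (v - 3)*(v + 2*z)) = v + 2*z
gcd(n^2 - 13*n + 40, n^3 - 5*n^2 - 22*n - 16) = n - 8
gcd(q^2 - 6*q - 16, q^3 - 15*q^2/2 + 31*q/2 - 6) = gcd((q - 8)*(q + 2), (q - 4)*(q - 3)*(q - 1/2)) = 1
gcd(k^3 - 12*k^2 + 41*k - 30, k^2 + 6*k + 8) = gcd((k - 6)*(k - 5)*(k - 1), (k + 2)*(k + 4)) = 1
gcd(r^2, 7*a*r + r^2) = r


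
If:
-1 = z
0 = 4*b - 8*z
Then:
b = -2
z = -1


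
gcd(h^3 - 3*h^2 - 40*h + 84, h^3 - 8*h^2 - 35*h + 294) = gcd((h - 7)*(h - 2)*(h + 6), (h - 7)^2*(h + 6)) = h^2 - h - 42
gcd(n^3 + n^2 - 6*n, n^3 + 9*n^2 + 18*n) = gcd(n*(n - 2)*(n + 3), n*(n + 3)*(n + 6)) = n^2 + 3*n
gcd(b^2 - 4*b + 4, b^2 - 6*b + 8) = b - 2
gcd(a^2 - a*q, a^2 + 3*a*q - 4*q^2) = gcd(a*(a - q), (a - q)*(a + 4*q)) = -a + q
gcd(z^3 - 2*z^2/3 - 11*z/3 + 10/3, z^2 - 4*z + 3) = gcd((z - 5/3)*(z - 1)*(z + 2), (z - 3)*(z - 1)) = z - 1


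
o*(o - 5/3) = o^2 - 5*o/3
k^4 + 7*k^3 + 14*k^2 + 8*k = k*(k + 1)*(k + 2)*(k + 4)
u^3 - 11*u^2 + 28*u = u*(u - 7)*(u - 4)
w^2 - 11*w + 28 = (w - 7)*(w - 4)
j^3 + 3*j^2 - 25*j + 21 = (j - 3)*(j - 1)*(j + 7)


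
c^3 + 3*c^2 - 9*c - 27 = (c - 3)*(c + 3)^2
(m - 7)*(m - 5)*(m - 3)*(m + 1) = m^4 - 14*m^3 + 56*m^2 - 34*m - 105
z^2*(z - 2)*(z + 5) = z^4 + 3*z^3 - 10*z^2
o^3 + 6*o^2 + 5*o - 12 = (o - 1)*(o + 3)*(o + 4)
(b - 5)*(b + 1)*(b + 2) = b^3 - 2*b^2 - 13*b - 10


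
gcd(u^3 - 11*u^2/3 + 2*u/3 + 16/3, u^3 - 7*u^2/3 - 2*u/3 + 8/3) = u^2 - u - 2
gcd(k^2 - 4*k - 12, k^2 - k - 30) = k - 6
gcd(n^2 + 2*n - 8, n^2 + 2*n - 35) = 1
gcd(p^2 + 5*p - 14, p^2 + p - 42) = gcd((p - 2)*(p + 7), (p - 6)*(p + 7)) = p + 7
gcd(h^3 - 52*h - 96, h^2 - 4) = h + 2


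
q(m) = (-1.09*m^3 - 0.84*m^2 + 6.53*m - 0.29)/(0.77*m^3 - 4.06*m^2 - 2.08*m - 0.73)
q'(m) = (-3.27*m^2 - 1.68*m + 6.53)/(0.77*m^3 - 4.06*m^2 - 2.08*m - 0.73) + (-2.31*m^2 + 8.12*m + 2.08)*(-1.09*m^3 - 0.84*m^2 + 6.53*m - 0.29)/(0.77*m^3 - 4.06*m^2 - 2.08*m - 0.73)^2 = (-4.44089209850063e-16*m^5 + 5.0722*m^4 - 5.5218*m^3 + 31.316*m^2 - 1.1284*m - 5.3701)/(0.5929*m^6 - 6.2524*m^5 + 13.2804*m^4 + 15.7654*m^3 + 10.254*m^2 + 3.0368*m + 0.5329)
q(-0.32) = 4.81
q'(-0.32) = -6.14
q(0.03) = 0.12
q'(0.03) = -8.48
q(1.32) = -0.50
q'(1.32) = 0.65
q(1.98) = -0.06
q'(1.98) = 0.69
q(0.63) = -0.93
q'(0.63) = 0.48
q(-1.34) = 1.12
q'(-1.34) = 1.63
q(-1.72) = 0.65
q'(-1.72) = 0.94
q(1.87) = -0.13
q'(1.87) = 0.67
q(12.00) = -2.67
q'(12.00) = 0.19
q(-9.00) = -0.77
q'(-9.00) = 0.05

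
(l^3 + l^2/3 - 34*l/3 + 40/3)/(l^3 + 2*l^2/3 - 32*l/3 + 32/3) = (3*l - 5)/(3*l - 4)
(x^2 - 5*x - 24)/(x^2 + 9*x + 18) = (x - 8)/(x + 6)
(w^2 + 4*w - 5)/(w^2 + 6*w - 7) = (w + 5)/(w + 7)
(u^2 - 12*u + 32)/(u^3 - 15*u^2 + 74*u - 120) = (u - 8)/(u^2 - 11*u + 30)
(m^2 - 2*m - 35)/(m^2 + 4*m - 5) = (m - 7)/(m - 1)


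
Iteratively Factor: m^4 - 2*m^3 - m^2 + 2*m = (m - 2)*(m^3 - m) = (m - 2)*(m + 1)*(m^2 - m) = m*(m - 2)*(m + 1)*(m - 1)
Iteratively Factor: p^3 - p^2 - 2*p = (p - 2)*(p^2 + p) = p*(p - 2)*(p + 1)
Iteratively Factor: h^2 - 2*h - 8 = (h - 4)*(h + 2)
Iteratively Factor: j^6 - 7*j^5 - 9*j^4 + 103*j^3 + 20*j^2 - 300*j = (j - 5)*(j^5 - 2*j^4 - 19*j^3 + 8*j^2 + 60*j) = j*(j - 5)*(j^4 - 2*j^3 - 19*j^2 + 8*j + 60) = j*(j - 5)^2*(j^3 + 3*j^2 - 4*j - 12) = j*(j - 5)^2*(j + 2)*(j^2 + j - 6) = j*(j - 5)^2*(j - 2)*(j + 2)*(j + 3)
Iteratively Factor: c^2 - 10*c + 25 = (c - 5)*(c - 5)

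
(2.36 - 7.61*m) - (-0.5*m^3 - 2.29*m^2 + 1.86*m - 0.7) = 0.5*m^3 + 2.29*m^2 - 9.47*m + 3.06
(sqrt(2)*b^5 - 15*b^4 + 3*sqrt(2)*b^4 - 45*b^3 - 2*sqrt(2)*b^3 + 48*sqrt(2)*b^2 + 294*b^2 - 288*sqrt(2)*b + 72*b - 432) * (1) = sqrt(2)*b^5 - 15*b^4 + 3*sqrt(2)*b^4 - 45*b^3 - 2*sqrt(2)*b^3 + 48*sqrt(2)*b^2 + 294*b^2 - 288*sqrt(2)*b + 72*b - 432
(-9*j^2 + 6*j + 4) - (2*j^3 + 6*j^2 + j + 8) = -2*j^3 - 15*j^2 + 5*j - 4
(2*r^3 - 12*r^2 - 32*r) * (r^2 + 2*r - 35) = 2*r^5 - 8*r^4 - 126*r^3 + 356*r^2 + 1120*r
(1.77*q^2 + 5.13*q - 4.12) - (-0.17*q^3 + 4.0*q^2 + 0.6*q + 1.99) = 0.17*q^3 - 2.23*q^2 + 4.53*q - 6.11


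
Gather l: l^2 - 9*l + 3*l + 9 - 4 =l^2 - 6*l + 5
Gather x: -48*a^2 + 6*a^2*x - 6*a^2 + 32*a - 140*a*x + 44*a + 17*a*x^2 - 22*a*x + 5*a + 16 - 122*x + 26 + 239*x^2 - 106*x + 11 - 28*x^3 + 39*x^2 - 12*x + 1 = -54*a^2 + 81*a - 28*x^3 + x^2*(17*a + 278) + x*(6*a^2 - 162*a - 240) + 54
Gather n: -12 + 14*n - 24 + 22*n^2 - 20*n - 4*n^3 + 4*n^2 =-4*n^3 + 26*n^2 - 6*n - 36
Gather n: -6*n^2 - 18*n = -6*n^2 - 18*n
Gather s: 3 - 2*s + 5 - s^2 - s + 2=-s^2 - 3*s + 10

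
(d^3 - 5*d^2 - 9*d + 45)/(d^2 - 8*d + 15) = d + 3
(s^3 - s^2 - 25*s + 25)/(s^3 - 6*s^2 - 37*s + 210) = (s^2 + 4*s - 5)/(s^2 - s - 42)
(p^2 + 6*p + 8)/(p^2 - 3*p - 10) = (p + 4)/(p - 5)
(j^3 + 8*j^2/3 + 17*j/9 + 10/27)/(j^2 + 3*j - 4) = (27*j^3 + 72*j^2 + 51*j + 10)/(27*(j^2 + 3*j - 4))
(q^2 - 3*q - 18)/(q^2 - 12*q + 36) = (q + 3)/(q - 6)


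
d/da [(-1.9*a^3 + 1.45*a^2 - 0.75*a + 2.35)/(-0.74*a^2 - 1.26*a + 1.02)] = (1.406*a^4 + 4.788*a^3 - 8.196*a^2 + 6.436*a + 2.196)/(0.5476*a^4 + 1.8648*a^3 + 0.0780000000000001*a^2 - 2.5704*a + 1.0404)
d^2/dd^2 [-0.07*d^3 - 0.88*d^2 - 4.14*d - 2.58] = -0.42*d - 1.76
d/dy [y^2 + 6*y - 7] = 2*y + 6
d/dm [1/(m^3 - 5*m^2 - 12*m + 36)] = (-3*m^2 + 10*m + 12)/(m^3 - 5*m^2 - 12*m + 36)^2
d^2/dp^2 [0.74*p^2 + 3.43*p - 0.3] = 1.48000000000000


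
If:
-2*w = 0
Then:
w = 0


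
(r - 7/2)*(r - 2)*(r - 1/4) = r^3 - 23*r^2/4 + 67*r/8 - 7/4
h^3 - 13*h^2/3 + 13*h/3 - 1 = (h - 3)*(h - 1)*(h - 1/3)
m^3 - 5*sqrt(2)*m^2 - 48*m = m*(m - 8*sqrt(2))*(m + 3*sqrt(2))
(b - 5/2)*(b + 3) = b^2 + b/2 - 15/2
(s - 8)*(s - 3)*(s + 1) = s^3 - 10*s^2 + 13*s + 24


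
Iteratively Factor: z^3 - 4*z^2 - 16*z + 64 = (z - 4)*(z^2 - 16) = (z - 4)^2*(z + 4)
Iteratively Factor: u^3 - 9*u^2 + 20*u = (u - 4)*(u^2 - 5*u) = u*(u - 4)*(u - 5)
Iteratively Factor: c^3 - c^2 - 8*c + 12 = (c - 2)*(c^2 + c - 6) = (c - 2)*(c + 3)*(c - 2)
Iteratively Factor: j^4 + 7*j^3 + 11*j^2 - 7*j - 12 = (j + 4)*(j^3 + 3*j^2 - j - 3) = (j - 1)*(j + 4)*(j^2 + 4*j + 3) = (j - 1)*(j + 3)*(j + 4)*(j + 1)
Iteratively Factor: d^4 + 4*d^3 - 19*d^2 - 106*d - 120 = (d + 2)*(d^3 + 2*d^2 - 23*d - 60) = (d - 5)*(d + 2)*(d^2 + 7*d + 12) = (d - 5)*(d + 2)*(d + 3)*(d + 4)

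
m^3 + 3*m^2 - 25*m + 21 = (m - 3)*(m - 1)*(m + 7)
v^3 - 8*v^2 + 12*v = v*(v - 6)*(v - 2)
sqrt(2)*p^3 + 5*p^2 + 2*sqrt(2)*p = p*(p + 2*sqrt(2))*(sqrt(2)*p + 1)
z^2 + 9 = (z - 3*I)*(z + 3*I)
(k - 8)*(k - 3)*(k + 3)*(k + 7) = k^4 - k^3 - 65*k^2 + 9*k + 504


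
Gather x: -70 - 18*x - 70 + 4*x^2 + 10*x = 4*x^2 - 8*x - 140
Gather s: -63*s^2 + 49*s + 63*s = -63*s^2 + 112*s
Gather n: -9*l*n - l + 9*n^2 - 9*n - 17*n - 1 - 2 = -l + 9*n^2 + n*(-9*l - 26) - 3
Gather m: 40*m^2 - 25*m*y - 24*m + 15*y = 40*m^2 + m*(-25*y - 24) + 15*y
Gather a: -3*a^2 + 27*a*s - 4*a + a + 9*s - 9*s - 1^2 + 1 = -3*a^2 + a*(27*s - 3)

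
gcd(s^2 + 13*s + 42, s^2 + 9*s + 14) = s + 7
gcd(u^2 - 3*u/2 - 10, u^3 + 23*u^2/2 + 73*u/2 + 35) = u + 5/2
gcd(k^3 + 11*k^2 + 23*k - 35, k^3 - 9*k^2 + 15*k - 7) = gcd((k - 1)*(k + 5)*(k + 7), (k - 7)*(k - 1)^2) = k - 1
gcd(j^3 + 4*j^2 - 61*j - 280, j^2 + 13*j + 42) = j + 7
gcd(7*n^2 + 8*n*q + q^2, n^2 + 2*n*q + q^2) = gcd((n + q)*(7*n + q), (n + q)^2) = n + q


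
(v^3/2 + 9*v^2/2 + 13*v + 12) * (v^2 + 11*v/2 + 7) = v^5/2 + 29*v^4/4 + 165*v^3/4 + 115*v^2 + 157*v + 84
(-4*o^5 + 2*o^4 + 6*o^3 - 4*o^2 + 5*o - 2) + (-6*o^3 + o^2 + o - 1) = -4*o^5 + 2*o^4 - 3*o^2 + 6*o - 3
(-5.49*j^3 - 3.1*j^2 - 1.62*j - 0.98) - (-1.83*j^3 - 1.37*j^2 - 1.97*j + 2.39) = -3.66*j^3 - 1.73*j^2 + 0.35*j - 3.37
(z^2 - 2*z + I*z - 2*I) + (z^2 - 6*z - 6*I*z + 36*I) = 2*z^2 - 8*z - 5*I*z + 34*I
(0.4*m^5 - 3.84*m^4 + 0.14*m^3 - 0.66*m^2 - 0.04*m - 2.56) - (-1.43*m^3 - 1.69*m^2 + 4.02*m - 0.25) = 0.4*m^5 - 3.84*m^4 + 1.57*m^3 + 1.03*m^2 - 4.06*m - 2.31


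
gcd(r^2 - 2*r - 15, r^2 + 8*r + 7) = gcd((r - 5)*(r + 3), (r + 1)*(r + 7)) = 1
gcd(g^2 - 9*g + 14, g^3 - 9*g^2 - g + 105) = g - 7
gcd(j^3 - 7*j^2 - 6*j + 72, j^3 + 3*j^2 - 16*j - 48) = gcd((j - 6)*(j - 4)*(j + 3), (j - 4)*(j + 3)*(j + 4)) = j^2 - j - 12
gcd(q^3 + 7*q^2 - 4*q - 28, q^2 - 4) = q^2 - 4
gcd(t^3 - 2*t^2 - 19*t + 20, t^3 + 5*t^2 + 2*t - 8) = t^2 + 3*t - 4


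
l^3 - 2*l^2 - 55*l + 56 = (l - 8)*(l - 1)*(l + 7)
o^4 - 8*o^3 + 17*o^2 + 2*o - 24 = (o - 4)*(o - 3)*(o - 2)*(o + 1)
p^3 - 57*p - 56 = (p - 8)*(p + 1)*(p + 7)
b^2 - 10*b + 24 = (b - 6)*(b - 4)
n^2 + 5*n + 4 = (n + 1)*(n + 4)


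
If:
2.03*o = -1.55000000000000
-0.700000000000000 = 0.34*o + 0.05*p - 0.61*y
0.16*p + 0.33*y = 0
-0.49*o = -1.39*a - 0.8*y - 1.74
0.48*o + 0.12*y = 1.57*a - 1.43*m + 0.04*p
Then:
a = -1.88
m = -1.89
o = -0.76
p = -1.27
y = 0.62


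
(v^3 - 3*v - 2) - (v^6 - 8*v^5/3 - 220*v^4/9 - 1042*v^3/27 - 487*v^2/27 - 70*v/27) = -v^6 + 8*v^5/3 + 220*v^4/9 + 1069*v^3/27 + 487*v^2/27 - 11*v/27 - 2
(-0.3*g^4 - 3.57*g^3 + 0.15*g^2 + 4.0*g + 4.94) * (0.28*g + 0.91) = -0.084*g^5 - 1.2726*g^4 - 3.2067*g^3 + 1.2565*g^2 + 5.0232*g + 4.4954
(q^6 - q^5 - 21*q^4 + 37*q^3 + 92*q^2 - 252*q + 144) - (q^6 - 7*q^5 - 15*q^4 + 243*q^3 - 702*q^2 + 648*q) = 6*q^5 - 6*q^4 - 206*q^3 + 794*q^2 - 900*q + 144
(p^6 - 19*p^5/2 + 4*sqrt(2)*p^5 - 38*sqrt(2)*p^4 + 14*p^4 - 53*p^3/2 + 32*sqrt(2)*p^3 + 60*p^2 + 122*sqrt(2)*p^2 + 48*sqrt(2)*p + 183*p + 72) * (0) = 0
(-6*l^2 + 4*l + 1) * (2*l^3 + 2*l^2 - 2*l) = -12*l^5 - 4*l^4 + 22*l^3 - 6*l^2 - 2*l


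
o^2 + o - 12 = (o - 3)*(o + 4)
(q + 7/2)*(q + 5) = q^2 + 17*q/2 + 35/2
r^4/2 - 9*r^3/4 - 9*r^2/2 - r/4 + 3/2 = (r/2 + 1/2)*(r - 6)*(r - 1/2)*(r + 1)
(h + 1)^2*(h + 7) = h^3 + 9*h^2 + 15*h + 7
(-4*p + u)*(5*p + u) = -20*p^2 + p*u + u^2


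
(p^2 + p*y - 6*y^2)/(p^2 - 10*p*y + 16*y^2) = (-p - 3*y)/(-p + 8*y)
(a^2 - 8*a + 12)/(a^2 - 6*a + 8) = (a - 6)/(a - 4)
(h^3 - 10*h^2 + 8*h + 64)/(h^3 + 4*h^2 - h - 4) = (h^3 - 10*h^2 + 8*h + 64)/(h^3 + 4*h^2 - h - 4)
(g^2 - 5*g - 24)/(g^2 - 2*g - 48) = (g + 3)/(g + 6)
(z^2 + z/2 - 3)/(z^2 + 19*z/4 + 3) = 2*(2*z^2 + z - 6)/(4*z^2 + 19*z + 12)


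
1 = 1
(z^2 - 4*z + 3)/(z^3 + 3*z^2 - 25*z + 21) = 1/(z + 7)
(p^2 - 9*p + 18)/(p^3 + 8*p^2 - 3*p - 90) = (p - 6)/(p^2 + 11*p + 30)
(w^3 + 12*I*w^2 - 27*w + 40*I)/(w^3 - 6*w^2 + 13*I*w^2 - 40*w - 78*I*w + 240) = (w - I)/(w - 6)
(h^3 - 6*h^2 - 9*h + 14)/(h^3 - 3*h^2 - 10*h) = (h^2 - 8*h + 7)/(h*(h - 5))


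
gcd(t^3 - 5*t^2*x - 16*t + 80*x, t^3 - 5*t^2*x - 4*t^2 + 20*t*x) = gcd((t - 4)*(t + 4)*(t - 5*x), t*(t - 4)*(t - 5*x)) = -t^2 + 5*t*x + 4*t - 20*x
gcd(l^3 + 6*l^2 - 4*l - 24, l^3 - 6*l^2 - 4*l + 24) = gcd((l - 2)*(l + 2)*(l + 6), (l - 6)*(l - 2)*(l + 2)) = l^2 - 4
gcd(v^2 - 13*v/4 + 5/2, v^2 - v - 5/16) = v - 5/4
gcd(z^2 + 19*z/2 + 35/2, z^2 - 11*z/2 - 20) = z + 5/2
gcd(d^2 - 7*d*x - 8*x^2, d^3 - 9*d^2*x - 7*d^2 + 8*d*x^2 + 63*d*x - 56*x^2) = -d + 8*x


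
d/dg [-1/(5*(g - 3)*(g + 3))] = 2*g/(5*(g - 3)^2*(g + 3)^2)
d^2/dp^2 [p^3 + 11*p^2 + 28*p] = 6*p + 22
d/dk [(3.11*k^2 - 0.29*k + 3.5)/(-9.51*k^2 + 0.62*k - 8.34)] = (-0.829699999999999*k^2 + 14.6952*k + 0.2486)/(90.4401*k^4 - 11.7924*k^3 + 159.0112*k^2 - 10.3416*k + 69.5556)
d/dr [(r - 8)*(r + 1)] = 2*r - 7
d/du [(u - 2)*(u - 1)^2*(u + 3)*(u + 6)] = 5*u^4 + 20*u^3 - 39*u^2 - 58*u + 72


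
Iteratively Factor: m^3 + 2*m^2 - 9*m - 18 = (m - 3)*(m^2 + 5*m + 6) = (m - 3)*(m + 2)*(m + 3)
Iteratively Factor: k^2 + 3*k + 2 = (k + 1)*(k + 2)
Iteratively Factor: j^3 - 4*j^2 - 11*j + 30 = (j + 3)*(j^2 - 7*j + 10) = (j - 5)*(j + 3)*(j - 2)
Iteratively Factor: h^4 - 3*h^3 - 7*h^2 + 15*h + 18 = (h + 1)*(h^3 - 4*h^2 - 3*h + 18) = (h - 3)*(h + 1)*(h^2 - h - 6) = (h - 3)*(h + 1)*(h + 2)*(h - 3)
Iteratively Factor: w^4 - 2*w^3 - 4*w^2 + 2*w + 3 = (w + 1)*(w^3 - 3*w^2 - w + 3) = (w + 1)^2*(w^2 - 4*w + 3) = (w - 3)*(w + 1)^2*(w - 1)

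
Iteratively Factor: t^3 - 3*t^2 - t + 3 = (t + 1)*(t^2 - 4*t + 3) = (t - 3)*(t + 1)*(t - 1)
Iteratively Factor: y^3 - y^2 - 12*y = (y)*(y^2 - y - 12) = y*(y + 3)*(y - 4)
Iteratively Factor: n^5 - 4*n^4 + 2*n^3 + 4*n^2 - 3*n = (n - 1)*(n^4 - 3*n^3 - n^2 + 3*n) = (n - 1)*(n + 1)*(n^3 - 4*n^2 + 3*n) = (n - 3)*(n - 1)*(n + 1)*(n^2 - n) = (n - 3)*(n - 1)^2*(n + 1)*(n)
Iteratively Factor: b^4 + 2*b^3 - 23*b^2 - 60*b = (b + 4)*(b^3 - 2*b^2 - 15*b) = (b - 5)*(b + 4)*(b^2 + 3*b) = (b - 5)*(b + 3)*(b + 4)*(b)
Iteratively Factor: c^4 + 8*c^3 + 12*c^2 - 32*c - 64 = (c + 4)*(c^3 + 4*c^2 - 4*c - 16) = (c + 4)^2*(c^2 - 4) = (c - 2)*(c + 4)^2*(c + 2)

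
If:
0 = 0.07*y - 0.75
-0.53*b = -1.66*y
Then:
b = 33.56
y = 10.71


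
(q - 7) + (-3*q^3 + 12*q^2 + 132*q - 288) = -3*q^3 + 12*q^2 + 133*q - 295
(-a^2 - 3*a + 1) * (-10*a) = 10*a^3 + 30*a^2 - 10*a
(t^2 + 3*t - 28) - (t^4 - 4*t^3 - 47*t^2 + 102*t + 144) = -t^4 + 4*t^3 + 48*t^2 - 99*t - 172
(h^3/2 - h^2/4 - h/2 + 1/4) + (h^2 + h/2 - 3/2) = h^3/2 + 3*h^2/4 - 5/4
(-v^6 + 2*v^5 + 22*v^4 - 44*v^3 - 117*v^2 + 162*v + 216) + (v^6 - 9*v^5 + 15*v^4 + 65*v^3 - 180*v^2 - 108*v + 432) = -7*v^5 + 37*v^4 + 21*v^3 - 297*v^2 + 54*v + 648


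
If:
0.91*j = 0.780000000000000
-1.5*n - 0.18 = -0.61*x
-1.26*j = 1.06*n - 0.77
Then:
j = 0.86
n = -0.29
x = -0.42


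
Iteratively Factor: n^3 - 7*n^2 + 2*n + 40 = (n + 2)*(n^2 - 9*n + 20) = (n - 4)*(n + 2)*(n - 5)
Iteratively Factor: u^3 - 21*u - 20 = (u + 4)*(u^2 - 4*u - 5) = (u + 1)*(u + 4)*(u - 5)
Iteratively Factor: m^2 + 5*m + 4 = (m + 4)*(m + 1)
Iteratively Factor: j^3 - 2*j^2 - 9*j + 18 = (j - 3)*(j^2 + j - 6) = (j - 3)*(j - 2)*(j + 3)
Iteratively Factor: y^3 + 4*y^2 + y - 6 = (y + 2)*(y^2 + 2*y - 3) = (y + 2)*(y + 3)*(y - 1)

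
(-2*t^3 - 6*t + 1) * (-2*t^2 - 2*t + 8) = 4*t^5 + 4*t^4 - 4*t^3 + 10*t^2 - 50*t + 8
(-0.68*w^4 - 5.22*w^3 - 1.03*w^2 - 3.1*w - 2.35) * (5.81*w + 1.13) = -3.9508*w^5 - 31.0966*w^4 - 11.8829*w^3 - 19.1749*w^2 - 17.1565*w - 2.6555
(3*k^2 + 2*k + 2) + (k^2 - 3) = 4*k^2 + 2*k - 1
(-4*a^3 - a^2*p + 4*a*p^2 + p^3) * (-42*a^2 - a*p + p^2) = 168*a^5 + 46*a^4*p - 171*a^3*p^2 - 47*a^2*p^3 + 3*a*p^4 + p^5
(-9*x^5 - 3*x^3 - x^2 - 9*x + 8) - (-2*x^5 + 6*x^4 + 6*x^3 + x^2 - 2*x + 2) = -7*x^5 - 6*x^4 - 9*x^3 - 2*x^2 - 7*x + 6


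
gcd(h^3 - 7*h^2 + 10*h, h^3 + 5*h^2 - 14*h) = h^2 - 2*h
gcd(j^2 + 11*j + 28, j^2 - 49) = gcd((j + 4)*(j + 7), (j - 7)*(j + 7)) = j + 7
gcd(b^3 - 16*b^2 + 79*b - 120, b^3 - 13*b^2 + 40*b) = b^2 - 13*b + 40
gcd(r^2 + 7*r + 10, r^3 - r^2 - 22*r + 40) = r + 5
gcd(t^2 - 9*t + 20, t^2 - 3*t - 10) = t - 5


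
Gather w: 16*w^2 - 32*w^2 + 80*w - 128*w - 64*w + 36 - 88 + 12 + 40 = -16*w^2 - 112*w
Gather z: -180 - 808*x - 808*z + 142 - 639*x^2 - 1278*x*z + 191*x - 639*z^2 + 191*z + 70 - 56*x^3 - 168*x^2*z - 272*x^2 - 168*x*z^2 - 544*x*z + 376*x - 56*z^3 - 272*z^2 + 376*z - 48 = -56*x^3 - 911*x^2 - 241*x - 56*z^3 + z^2*(-168*x - 911) + z*(-168*x^2 - 1822*x - 241) - 16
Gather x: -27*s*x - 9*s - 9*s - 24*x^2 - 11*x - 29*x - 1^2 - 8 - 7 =-18*s - 24*x^2 + x*(-27*s - 40) - 16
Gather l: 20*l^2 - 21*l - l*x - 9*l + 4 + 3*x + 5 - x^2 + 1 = 20*l^2 + l*(-x - 30) - x^2 + 3*x + 10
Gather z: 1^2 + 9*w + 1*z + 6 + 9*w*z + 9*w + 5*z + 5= 18*w + z*(9*w + 6) + 12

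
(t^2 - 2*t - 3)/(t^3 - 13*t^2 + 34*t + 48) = (t - 3)/(t^2 - 14*t + 48)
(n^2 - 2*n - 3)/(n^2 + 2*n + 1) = (n - 3)/(n + 1)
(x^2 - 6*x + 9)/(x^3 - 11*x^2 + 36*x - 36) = (x - 3)/(x^2 - 8*x + 12)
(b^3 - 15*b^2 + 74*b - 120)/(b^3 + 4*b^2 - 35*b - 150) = (b^2 - 9*b + 20)/(b^2 + 10*b + 25)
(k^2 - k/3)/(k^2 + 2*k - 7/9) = 3*k/(3*k + 7)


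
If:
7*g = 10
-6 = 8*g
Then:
No Solution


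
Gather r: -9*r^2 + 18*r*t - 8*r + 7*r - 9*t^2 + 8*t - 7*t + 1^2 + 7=-9*r^2 + r*(18*t - 1) - 9*t^2 + t + 8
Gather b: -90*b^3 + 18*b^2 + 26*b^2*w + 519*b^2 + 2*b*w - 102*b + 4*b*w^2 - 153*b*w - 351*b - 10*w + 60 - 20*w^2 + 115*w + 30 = -90*b^3 + b^2*(26*w + 537) + b*(4*w^2 - 151*w - 453) - 20*w^2 + 105*w + 90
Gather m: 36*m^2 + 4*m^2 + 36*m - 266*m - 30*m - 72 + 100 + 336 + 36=40*m^2 - 260*m + 400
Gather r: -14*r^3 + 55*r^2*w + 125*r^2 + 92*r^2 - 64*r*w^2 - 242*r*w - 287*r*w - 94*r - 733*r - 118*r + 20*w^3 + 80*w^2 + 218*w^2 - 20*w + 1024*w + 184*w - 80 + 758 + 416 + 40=-14*r^3 + r^2*(55*w + 217) + r*(-64*w^2 - 529*w - 945) + 20*w^3 + 298*w^2 + 1188*w + 1134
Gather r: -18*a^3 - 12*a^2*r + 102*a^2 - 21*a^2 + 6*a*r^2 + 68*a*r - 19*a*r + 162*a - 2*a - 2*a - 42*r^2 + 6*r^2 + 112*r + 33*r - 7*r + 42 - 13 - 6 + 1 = -18*a^3 + 81*a^2 + 158*a + r^2*(6*a - 36) + r*(-12*a^2 + 49*a + 138) + 24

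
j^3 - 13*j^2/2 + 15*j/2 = j*(j - 5)*(j - 3/2)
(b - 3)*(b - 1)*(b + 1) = b^3 - 3*b^2 - b + 3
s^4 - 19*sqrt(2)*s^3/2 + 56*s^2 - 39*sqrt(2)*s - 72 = (s - 4*sqrt(2))*(s - 3*sqrt(2))^2*(s + sqrt(2)/2)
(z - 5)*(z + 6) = z^2 + z - 30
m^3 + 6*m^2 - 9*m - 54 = (m - 3)*(m + 3)*(m + 6)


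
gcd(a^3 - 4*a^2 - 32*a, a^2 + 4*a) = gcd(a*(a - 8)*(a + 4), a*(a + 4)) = a^2 + 4*a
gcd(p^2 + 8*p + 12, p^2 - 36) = p + 6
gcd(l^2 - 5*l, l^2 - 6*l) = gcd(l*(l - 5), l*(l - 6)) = l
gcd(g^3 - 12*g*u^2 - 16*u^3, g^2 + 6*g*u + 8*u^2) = g + 2*u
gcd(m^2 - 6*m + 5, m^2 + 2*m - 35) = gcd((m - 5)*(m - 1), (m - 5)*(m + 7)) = m - 5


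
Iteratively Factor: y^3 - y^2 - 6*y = (y - 3)*(y^2 + 2*y) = (y - 3)*(y + 2)*(y)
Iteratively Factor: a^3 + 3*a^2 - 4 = (a + 2)*(a^2 + a - 2) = (a - 1)*(a + 2)*(a + 2)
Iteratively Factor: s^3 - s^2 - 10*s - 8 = (s - 4)*(s^2 + 3*s + 2) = (s - 4)*(s + 1)*(s + 2)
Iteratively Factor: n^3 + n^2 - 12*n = (n + 4)*(n^2 - 3*n) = (n - 3)*(n + 4)*(n)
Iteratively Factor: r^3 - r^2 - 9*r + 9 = (r - 3)*(r^2 + 2*r - 3) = (r - 3)*(r + 3)*(r - 1)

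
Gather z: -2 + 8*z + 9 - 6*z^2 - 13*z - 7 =-6*z^2 - 5*z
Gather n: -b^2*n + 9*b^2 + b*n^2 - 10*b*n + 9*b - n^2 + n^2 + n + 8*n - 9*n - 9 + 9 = 9*b^2 + b*n^2 + 9*b + n*(-b^2 - 10*b)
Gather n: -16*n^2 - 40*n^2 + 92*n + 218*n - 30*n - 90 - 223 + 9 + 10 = -56*n^2 + 280*n - 294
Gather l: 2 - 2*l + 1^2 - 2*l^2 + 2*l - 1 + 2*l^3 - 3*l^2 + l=2*l^3 - 5*l^2 + l + 2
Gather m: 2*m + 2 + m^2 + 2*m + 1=m^2 + 4*m + 3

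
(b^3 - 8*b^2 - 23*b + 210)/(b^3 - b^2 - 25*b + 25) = (b^2 - 13*b + 42)/(b^2 - 6*b + 5)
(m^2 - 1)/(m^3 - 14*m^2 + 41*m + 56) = (m - 1)/(m^2 - 15*m + 56)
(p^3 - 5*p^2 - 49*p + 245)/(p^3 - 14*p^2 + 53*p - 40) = (p^2 - 49)/(p^2 - 9*p + 8)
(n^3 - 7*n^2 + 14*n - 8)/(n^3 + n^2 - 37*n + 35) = (n^2 - 6*n + 8)/(n^2 + 2*n - 35)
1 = 1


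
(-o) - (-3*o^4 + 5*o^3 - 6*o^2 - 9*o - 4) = 3*o^4 - 5*o^3 + 6*o^2 + 8*o + 4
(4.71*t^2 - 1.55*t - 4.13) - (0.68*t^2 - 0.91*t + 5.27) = 4.03*t^2 - 0.64*t - 9.4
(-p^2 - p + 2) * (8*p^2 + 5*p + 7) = -8*p^4 - 13*p^3 + 4*p^2 + 3*p + 14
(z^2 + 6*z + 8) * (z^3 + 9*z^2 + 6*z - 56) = z^5 + 15*z^4 + 68*z^3 + 52*z^2 - 288*z - 448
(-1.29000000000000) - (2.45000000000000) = -3.74000000000000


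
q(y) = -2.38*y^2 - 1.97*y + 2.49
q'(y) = -4.76*y - 1.97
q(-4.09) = -29.27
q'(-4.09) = 17.50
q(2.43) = -16.35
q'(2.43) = -13.54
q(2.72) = -20.48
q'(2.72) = -14.92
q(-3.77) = -23.91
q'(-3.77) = 15.98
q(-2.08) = -3.71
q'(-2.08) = 7.93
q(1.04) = -2.13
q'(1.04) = -6.92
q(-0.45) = 2.89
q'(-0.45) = 0.17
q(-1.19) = 1.46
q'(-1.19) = 3.69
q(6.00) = -95.01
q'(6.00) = -30.53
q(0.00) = 2.49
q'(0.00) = -1.97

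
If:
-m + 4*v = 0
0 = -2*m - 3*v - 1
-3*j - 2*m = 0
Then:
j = 8/33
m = -4/11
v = -1/11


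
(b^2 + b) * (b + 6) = b^3 + 7*b^2 + 6*b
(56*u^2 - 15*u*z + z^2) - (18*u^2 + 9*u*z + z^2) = 38*u^2 - 24*u*z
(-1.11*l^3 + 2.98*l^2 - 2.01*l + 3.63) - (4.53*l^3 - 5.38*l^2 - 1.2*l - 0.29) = -5.64*l^3 + 8.36*l^2 - 0.81*l + 3.92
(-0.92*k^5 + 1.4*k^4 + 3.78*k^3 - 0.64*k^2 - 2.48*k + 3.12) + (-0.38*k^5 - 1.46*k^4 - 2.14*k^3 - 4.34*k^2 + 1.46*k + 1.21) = -1.3*k^5 - 0.0600000000000001*k^4 + 1.64*k^3 - 4.98*k^2 - 1.02*k + 4.33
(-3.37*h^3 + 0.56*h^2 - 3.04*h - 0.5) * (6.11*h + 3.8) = -20.5907*h^4 - 9.3844*h^3 - 16.4464*h^2 - 14.607*h - 1.9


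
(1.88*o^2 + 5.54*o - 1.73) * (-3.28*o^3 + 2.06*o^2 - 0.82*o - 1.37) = -6.1664*o^5 - 14.2984*o^4 + 15.5452*o^3 - 10.6822*o^2 - 6.1712*o + 2.3701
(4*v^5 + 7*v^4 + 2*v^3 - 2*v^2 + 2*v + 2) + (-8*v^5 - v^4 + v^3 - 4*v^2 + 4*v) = -4*v^5 + 6*v^4 + 3*v^3 - 6*v^2 + 6*v + 2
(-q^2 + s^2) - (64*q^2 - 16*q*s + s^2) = -65*q^2 + 16*q*s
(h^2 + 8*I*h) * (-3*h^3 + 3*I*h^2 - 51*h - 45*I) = -3*h^5 - 21*I*h^4 - 75*h^3 - 453*I*h^2 + 360*h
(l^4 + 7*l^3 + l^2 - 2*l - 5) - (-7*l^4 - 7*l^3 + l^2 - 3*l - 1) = 8*l^4 + 14*l^3 + l - 4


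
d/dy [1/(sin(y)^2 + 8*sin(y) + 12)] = -2*(sin(y) + 4)*cos(y)/(sin(y)^2 + 8*sin(y) + 12)^2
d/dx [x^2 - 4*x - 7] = 2*x - 4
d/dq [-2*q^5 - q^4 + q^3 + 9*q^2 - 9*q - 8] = -10*q^4 - 4*q^3 + 3*q^2 + 18*q - 9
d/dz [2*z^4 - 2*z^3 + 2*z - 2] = 8*z^3 - 6*z^2 + 2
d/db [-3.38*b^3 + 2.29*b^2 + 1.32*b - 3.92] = -10.14*b^2 + 4.58*b + 1.32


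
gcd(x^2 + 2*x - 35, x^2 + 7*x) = x + 7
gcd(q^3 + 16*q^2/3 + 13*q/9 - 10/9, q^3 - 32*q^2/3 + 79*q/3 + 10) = 1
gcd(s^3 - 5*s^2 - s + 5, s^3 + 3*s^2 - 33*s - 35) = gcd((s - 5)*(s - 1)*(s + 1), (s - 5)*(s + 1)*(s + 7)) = s^2 - 4*s - 5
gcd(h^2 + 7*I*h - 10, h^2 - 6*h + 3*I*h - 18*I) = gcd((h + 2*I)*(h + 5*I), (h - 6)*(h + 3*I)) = 1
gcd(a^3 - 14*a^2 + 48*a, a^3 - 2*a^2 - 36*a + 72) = a - 6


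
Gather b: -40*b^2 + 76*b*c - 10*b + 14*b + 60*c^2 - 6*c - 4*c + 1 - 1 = -40*b^2 + b*(76*c + 4) + 60*c^2 - 10*c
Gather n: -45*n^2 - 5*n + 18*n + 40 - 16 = -45*n^2 + 13*n + 24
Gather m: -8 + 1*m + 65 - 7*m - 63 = -6*m - 6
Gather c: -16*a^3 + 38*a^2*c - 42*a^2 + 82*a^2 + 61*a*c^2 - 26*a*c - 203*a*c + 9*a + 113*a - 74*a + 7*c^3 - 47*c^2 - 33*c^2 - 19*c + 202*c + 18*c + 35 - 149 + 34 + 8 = -16*a^3 + 40*a^2 + 48*a + 7*c^3 + c^2*(61*a - 80) + c*(38*a^2 - 229*a + 201) - 72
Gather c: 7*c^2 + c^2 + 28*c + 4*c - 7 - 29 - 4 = 8*c^2 + 32*c - 40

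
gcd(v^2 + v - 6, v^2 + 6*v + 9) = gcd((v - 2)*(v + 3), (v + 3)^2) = v + 3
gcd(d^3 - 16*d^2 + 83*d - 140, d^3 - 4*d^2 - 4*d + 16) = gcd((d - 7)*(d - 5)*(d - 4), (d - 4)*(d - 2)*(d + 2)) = d - 4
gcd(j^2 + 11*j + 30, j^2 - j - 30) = j + 5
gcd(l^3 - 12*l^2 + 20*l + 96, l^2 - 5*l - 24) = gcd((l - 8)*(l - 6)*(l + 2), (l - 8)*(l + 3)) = l - 8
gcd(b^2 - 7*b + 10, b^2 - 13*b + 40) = b - 5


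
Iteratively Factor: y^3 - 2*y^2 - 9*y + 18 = (y - 2)*(y^2 - 9) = (y - 3)*(y - 2)*(y + 3)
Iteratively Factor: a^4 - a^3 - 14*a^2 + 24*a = (a - 2)*(a^3 + a^2 - 12*a) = (a - 3)*(a - 2)*(a^2 + 4*a) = a*(a - 3)*(a - 2)*(a + 4)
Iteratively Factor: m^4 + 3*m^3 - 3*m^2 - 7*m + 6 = (m - 1)*(m^3 + 4*m^2 + m - 6) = (m - 1)*(m + 3)*(m^2 + m - 2) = (m - 1)^2*(m + 3)*(m + 2)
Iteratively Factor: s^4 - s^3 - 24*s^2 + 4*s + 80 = (s - 5)*(s^3 + 4*s^2 - 4*s - 16) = (s - 5)*(s + 4)*(s^2 - 4) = (s - 5)*(s + 2)*(s + 4)*(s - 2)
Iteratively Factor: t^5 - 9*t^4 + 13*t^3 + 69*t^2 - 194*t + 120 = (t + 3)*(t^4 - 12*t^3 + 49*t^2 - 78*t + 40) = (t - 2)*(t + 3)*(t^3 - 10*t^2 + 29*t - 20) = (t - 5)*(t - 2)*(t + 3)*(t^2 - 5*t + 4) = (t - 5)*(t - 2)*(t - 1)*(t + 3)*(t - 4)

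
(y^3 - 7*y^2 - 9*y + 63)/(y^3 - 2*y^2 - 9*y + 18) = (y - 7)/(y - 2)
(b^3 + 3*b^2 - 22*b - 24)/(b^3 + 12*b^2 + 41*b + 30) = (b - 4)/(b + 5)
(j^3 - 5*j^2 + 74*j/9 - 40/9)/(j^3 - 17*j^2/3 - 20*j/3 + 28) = (9*j^2 - 27*j + 20)/(3*(3*j^2 - 11*j - 42))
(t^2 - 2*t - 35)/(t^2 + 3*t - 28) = (t^2 - 2*t - 35)/(t^2 + 3*t - 28)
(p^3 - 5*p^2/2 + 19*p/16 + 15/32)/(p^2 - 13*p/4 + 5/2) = (8*p^2 - 10*p - 3)/(8*(p - 2))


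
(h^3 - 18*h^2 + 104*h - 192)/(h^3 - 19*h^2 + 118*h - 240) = (h - 4)/(h - 5)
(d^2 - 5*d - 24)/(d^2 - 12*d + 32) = (d + 3)/(d - 4)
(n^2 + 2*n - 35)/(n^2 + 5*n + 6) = (n^2 + 2*n - 35)/(n^2 + 5*n + 6)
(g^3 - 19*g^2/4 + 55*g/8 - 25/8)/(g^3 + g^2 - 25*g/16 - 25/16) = 2*(2*g^2 - 7*g + 5)/(4*g^2 + 9*g + 5)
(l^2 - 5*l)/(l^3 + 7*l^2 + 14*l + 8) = l*(l - 5)/(l^3 + 7*l^2 + 14*l + 8)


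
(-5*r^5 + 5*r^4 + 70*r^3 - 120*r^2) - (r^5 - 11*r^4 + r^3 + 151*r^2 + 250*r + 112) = -6*r^5 + 16*r^4 + 69*r^3 - 271*r^2 - 250*r - 112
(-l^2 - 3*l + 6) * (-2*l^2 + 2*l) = 2*l^4 + 4*l^3 - 18*l^2 + 12*l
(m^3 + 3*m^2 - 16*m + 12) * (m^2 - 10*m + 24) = m^5 - 7*m^4 - 22*m^3 + 244*m^2 - 504*m + 288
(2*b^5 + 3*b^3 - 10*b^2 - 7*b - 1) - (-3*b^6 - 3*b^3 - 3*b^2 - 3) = 3*b^6 + 2*b^5 + 6*b^3 - 7*b^2 - 7*b + 2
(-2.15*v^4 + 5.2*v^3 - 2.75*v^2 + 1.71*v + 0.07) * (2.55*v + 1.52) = -5.4825*v^5 + 9.992*v^4 + 0.891500000000002*v^3 + 0.1805*v^2 + 2.7777*v + 0.1064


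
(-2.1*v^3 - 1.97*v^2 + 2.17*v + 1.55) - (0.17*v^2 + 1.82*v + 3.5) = -2.1*v^3 - 2.14*v^2 + 0.35*v - 1.95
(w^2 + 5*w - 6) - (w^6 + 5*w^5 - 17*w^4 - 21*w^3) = -w^6 - 5*w^5 + 17*w^4 + 21*w^3 + w^2 + 5*w - 6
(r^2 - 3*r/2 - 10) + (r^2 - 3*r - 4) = 2*r^2 - 9*r/2 - 14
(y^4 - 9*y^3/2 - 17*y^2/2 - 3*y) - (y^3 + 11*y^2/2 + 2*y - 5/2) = y^4 - 11*y^3/2 - 14*y^2 - 5*y + 5/2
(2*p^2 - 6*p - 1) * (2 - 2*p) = -4*p^3 + 16*p^2 - 10*p - 2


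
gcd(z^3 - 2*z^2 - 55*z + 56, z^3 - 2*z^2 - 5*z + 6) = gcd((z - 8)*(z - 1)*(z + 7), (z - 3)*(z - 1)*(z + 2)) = z - 1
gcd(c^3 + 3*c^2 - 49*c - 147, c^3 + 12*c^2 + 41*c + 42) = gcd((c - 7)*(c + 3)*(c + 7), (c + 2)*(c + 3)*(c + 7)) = c^2 + 10*c + 21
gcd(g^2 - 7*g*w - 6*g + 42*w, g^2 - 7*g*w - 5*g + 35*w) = -g + 7*w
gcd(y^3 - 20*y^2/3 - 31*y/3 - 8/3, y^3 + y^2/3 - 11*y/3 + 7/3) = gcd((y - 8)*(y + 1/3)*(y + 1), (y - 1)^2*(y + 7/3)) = 1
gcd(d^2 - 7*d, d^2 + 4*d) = d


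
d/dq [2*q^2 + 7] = 4*q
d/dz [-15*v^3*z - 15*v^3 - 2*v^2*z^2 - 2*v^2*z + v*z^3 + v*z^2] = v*(-15*v^2 - 4*v*z - 2*v + 3*z^2 + 2*z)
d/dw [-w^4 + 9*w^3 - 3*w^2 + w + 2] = -4*w^3 + 27*w^2 - 6*w + 1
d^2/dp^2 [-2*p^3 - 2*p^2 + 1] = -12*p - 4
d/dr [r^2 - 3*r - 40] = 2*r - 3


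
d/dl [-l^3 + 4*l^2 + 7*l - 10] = -3*l^2 + 8*l + 7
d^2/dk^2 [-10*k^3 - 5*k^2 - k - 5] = -60*k - 10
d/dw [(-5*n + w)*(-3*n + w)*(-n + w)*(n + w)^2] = -7*n^4 + 44*n^3*w + 18*n^2*w^2 - 28*n*w^3 + 5*w^4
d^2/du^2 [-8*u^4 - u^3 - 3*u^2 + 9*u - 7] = -96*u^2 - 6*u - 6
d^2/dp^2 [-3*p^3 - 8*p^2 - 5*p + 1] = -18*p - 16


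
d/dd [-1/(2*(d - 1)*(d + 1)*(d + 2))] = ((d - 1)*(d + 1) + (d - 1)*(d + 2) + (d + 1)*(d + 2))/(2*(d - 1)^2*(d + 1)^2*(d + 2)^2)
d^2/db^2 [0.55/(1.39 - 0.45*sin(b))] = (0.111375*sin(b)^2 + 0.344025*sin(b) - 0.22275)/(0.45*sin(b) - 1.39)^3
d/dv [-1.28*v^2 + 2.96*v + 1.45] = 2.96 - 2.56*v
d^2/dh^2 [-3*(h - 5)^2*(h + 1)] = 54 - 18*h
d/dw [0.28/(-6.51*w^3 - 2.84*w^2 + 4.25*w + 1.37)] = (5.4684*w^2 + 1.5904*w - 1.19)/(6.51*w^3 + 2.84*w^2 - 4.25*w - 1.37)^2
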